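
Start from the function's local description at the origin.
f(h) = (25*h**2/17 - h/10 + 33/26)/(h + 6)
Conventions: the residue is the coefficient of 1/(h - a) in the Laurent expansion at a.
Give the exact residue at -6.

At the order-1 pole -6 set g(h) = (h - (-6))*f(h) = 25*h**2/17 - h/10 + 33/26.
Simple pole: residue = g(a) at a = -6, which is 121131/2210.

The residue is 121131/2210.


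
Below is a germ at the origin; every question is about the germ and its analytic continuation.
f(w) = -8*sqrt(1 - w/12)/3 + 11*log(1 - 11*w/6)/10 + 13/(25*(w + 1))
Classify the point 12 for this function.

The point is an algebraic (square-root) branch point.

The term (-8/3)*sqrt(1 - w/(12)) has argument 1 - 12/(12) = 0 at 12: a square-root (algebraic, two-sheeted) branch point; the remaining terms are analytic or single-valued there.


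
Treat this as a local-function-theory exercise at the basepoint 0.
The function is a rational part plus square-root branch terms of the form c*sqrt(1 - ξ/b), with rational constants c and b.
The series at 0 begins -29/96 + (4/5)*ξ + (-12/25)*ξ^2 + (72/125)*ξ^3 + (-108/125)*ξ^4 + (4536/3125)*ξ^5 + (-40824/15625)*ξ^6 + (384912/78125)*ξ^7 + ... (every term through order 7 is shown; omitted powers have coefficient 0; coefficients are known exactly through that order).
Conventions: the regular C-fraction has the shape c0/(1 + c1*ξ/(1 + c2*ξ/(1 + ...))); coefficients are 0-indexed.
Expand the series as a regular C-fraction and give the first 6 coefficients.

Taylor coefficients (read off): a_0 = -29/96, a_1 = 4/5, a_2 = -12/25, a_3 = 72/125, a_4 = -108/125, a_5 = 4536/3125.
c0 = a_0 = -29/96. Peel one level at a time: if S = 1 + c*ξ/S' with S'(0) = 1, then c is the ξ-coefficient of S and S' = c*ξ/(S - 1).
S_1 = c0/f = 1 + (384/145)*ξ + (114048/21025)*ξ^2 + ...; c1 = 384/145.
S_2 = c1*ξ/(S_1 - 1) = 1 + (-297/145)*ξ + (-9/25)*ξ^2 + ...; c2 = -297/145.
S_3 = c2*ξ/(S_2 - 1) = 1 + (-29/165)*ξ + (6583/27225)*ξ^2 + ...; c3 = -29/165.
S_4 = c3*ξ/(S_3 - 1) = 1 + (227/165)*ξ + (-9/25)*ξ^2 + ...; c4 = 227/165.
S_5 = c4*ξ/(S_4 - 1) = 1 + (297/1135)*ξ + ...; c5 = 297/1135.

The regular C-fraction coefficients are [-29/96, 384/145, -297/145, -29/165, 227/165, 297/1135].


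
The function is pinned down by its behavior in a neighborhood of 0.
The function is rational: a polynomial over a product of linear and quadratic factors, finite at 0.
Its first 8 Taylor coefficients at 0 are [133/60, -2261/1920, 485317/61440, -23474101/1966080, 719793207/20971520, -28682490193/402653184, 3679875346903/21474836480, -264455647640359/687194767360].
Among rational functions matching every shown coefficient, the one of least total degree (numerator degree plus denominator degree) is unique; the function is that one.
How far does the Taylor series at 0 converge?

No rational of total degree below 3 reproduces all 8 coefficients; solving the [0/3] Pade equations on them gives f(ε) = 19/(15*(ε - 1)*(ε**2 - 7*ε/8 - 4/7)), whose expansion matches every shown term.
Denominator factor (ε**2 - 7*ε/8 - 4/7): discriminant 1367/448, real irrational roots 7/16 + (1/112)*sqrt(9569) and 7/16 - (1/112)*sqrt(9569); poles of order 1, moduli 7/16 + (1/112)*sqrt(9569) and -7/16 + (1/112)*sqrt(9569).
Denominator factor (ε - 1): pole of order 1 at 1, modulus 1.
The radius of convergence is the smallest modulus among the singular points: -7/16 + (1/112)*sqrt(9569).

The radius of convergence is -7/16 + (1/112)*sqrt(9569).


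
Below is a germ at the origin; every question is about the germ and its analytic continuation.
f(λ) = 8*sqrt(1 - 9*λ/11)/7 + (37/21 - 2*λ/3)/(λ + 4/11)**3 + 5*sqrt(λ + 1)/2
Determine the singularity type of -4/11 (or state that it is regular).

The point is a pole of order 3.

The denominator factor λ + 4/11 vanishes at -4/11 and appears to the power 3; the numerator there equals 463/231, nonzero, and no other factor vanishes.
The branch terms are analytic at this point.
Hence a pole whose order is the multiplicity, 3.


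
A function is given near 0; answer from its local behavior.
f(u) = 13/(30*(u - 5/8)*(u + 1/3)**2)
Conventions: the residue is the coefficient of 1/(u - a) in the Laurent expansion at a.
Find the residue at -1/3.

At the order-2 pole -1/3 set g(u) = (u - (-1/3))^2*f(u) = 13/(30*(u - 5/8)).
Order-2 pole: residue = g'(a); g'(-1/3) = -1248/2645, so the residue is -1248/2645.

The residue is -1248/2645.


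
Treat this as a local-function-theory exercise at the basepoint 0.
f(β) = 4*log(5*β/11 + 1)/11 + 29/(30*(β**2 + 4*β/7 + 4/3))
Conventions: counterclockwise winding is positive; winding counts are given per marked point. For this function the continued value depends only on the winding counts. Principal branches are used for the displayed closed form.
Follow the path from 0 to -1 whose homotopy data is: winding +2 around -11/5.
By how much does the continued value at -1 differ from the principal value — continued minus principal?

The rational part is single-valued and drops out of the difference; each branch term changes only by its own monodromy.
(4/11)*log(1 - β/(-11/5)): each positive loop around -11/5 adds 2*pi*i to the log, so winding +2 contributes (4/11)*(2)*2*pi*i = (16/11)*pi*i.
Summing the contributions at β = -1 gives (16/11)*pi*i.

Continued minus principal equals (16/11)*pi*i.


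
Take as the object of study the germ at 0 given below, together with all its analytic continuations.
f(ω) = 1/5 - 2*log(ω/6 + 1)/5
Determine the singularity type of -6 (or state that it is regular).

The term (-2/5)*log(1 - ω/(-6)) has argument 1 - -6/(-6) = 0 at -6: a logarithmic (infinitely-sheeted) branch point; the remaining terms are analytic or single-valued there.

The point is a logarithmic branch point.


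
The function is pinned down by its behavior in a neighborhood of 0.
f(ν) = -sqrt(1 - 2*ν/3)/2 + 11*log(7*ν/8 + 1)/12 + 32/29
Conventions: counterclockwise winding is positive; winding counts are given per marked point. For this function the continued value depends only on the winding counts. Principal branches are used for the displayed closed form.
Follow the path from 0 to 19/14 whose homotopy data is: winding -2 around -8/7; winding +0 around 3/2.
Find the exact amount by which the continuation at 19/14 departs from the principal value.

Continued minus principal equals -(11/3)*pi*i.

The rational part is single-valued and drops out of the difference; each branch term changes only by its own monodromy.
(-1/2)*sqrt(1 - ν/(3/2)): winding +0 is even, the square root returns to the same sheet, contribution 0.
(11/12)*log(1 - ν/(-8/7)): each positive loop around -8/7 adds 2*pi*i to the log, so winding -2 contributes (11/12)*(-2)*2*pi*i = -(11/3)*pi*i.
Summing the contributions at ν = 19/14 gives -(11/3)*pi*i.


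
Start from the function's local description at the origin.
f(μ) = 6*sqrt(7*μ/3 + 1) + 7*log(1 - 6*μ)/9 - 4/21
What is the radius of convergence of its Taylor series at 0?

Branch term (7/9)*log(1 - μ/(1/6)): its argument vanishes at μ = 1/6, a logarithmic branch point, modulus 1/6.
Branch term (6)*sqrt(1 - μ/(-3/7)): its argument vanishes at μ = -3/7, a square-root branch point, modulus 3/7.
The radius of convergence is the smallest modulus among the singular points: 1/6.

The radius of convergence is 1/6.


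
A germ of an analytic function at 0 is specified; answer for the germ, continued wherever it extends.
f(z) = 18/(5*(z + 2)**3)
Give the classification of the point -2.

The point is a pole of order 3.

The denominator factor z + 2 vanishes at -2 and appears to the power 3; the numerator there equals 18/5, nonzero, and no other factor vanishes.
Hence a pole whose order is the multiplicity, 3.


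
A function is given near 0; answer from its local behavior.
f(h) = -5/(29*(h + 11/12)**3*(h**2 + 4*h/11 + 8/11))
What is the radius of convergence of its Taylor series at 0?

Denominator factor (h**2 + 4*h/11 + 8/11): discriminant -336/121, complex-conjugate roots (-2/11) + ((2/11)*sqrt(21))*i and (-2/11) - ((2/11)*sqrt(21))*i; poles of order 1, moduli (2/11)*sqrt(22) and (2/11)*sqrt(22).
Denominator factor (h + 11/12)^3: pole of order 3 at -11/12, modulus 11/12.
The radius of convergence is the smallest modulus among the singular points: (2/11)*sqrt(22).

The radius of convergence is (2/11)*sqrt(22).


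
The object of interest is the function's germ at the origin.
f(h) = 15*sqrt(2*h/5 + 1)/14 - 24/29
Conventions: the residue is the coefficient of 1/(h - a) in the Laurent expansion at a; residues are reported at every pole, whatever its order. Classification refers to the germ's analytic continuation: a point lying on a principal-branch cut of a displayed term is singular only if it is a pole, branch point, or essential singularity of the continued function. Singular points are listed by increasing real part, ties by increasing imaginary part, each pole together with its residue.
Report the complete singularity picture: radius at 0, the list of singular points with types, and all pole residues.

Radius of convergence at 0: 5/2.
At -5/2: an algebraic (square-root) branch point.

Branch term (15/14)*sqrt(1 - h/(-5/2)): its argument vanishes at h = -5/2, a square-root branch point, modulus 5/2.
The radius of convergence is the smallest modulus among the singular points: 5/2.


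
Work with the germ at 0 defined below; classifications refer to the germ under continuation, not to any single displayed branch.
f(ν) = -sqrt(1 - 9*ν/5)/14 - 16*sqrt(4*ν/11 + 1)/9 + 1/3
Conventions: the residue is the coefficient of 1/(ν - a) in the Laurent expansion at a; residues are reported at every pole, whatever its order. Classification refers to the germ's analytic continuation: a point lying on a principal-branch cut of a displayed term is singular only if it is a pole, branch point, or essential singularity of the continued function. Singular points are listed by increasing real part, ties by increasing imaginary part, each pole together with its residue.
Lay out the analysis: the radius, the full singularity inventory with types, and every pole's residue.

Branch term (-16/9)*sqrt(1 - ν/(-11/4)): its argument vanishes at ν = -11/4, a square-root branch point, modulus 11/4.
Branch term (-1/14)*sqrt(1 - ν/(5/9)): its argument vanishes at ν = 5/9, a square-root branch point, modulus 5/9.
The radius of convergence is the smallest modulus among the singular points: 5/9.
List the singular points by increasing real part (a conjugate pair: the negative imaginary part first).

Radius of convergence at 0: 5/9.
At -11/4: an algebraic (square-root) branch point.
At 5/9: an algebraic (square-root) branch point.


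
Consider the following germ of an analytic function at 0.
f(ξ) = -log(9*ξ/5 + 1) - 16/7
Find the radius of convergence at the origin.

The radius of convergence is 5/9.

Branch term (-1)*log(1 - ξ/(-5/9)): its argument vanishes at ξ = -5/9, a logarithmic branch point, modulus 5/9.
The radius of convergence is the smallest modulus among the singular points: 5/9.


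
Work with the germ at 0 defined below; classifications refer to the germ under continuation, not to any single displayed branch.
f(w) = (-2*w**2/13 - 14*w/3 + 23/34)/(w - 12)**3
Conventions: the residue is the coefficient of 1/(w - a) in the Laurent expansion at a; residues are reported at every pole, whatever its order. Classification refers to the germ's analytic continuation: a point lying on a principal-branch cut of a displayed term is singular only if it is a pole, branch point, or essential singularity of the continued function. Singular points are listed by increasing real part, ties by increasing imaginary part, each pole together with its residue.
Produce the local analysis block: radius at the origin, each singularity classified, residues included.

Denominator factor (w - 12)^3: pole of order 3 at 12, modulus 12.
The radius of convergence is the smallest modulus among the singular points: 12.
At the order-3 pole 12 set g(w) = (w - (12))^3*f(w) = -2*w**2/13 - 14*w/3 + 23/34.
Order-3 pole: residue = g''(a)/2; g''(12) = -4/13, so the residue is -2/13.

Radius of convergence at 0: 12.
At 12: a pole of order 3; residue -2/13.


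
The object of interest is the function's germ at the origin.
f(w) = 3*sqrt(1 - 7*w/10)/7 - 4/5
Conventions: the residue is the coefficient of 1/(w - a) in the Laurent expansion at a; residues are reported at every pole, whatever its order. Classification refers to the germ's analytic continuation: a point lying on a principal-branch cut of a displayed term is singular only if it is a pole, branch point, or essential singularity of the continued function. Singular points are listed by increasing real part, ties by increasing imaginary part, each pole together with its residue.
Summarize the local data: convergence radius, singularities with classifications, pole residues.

Radius of convergence at 0: 10/7.
At 10/7: an algebraic (square-root) branch point.

Branch term (3/7)*sqrt(1 - w/(10/7)): its argument vanishes at w = 10/7, a square-root branch point, modulus 10/7.
The radius of convergence is the smallest modulus among the singular points: 10/7.


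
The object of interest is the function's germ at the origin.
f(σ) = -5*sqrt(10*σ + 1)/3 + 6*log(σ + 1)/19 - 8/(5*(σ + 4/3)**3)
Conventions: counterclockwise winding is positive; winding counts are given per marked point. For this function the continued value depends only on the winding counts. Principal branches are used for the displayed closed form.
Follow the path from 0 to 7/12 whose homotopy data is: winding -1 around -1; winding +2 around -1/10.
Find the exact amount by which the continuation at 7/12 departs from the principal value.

Continued minus principal equals -(12/19)*pi*i.

The rational part is single-valued and drops out of the difference; each branch term changes only by its own monodromy.
(6/19)*log(1 - σ/(-1)): each positive loop around -1 adds 2*pi*i to the log, so winding -1 contributes (6/19)*(-1)*2*pi*i = -(12/19)*pi*i.
(-5/3)*sqrt(1 - σ/(-1/10)): winding +2 is even, the square root returns to the same sheet, contribution 0.
Summing the contributions at σ = 7/12 gives -(12/19)*pi*i.


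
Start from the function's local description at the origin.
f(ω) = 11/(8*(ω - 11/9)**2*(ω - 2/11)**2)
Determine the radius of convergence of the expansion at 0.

The radius of convergence is 2/11.

Denominator factor (ω - 2/11)^2: pole of order 2 at 2/11, modulus 2/11.
Denominator factor (ω - 11/9)^2: pole of order 2 at 11/9, modulus 11/9.
The radius of convergence is the smallest modulus among the singular points: 2/11.


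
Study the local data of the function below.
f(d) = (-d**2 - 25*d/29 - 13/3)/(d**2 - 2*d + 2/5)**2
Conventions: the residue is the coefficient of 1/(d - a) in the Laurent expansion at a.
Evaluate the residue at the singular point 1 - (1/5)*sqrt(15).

The factor d**2 - 2*d + 2/5 splits as (d - a)(d - a') with a = 1 - (1/5)*sqrt(15), a' = 1 + (1/5)*sqrt(15). At the order-2 pole a set g(d) = (d - a)^2*f(d) = [-d**2 - 25*d/29 - 13/3] / (d - a')^2.
Order-2 pole: residue = g'(a); g'(1 - (1/5)*sqrt(15)) = -(1217/1566)*sqrt(15), so the residue is -(1217/1566)*sqrt(15).

The residue is -(1217/1566)*sqrt(15).


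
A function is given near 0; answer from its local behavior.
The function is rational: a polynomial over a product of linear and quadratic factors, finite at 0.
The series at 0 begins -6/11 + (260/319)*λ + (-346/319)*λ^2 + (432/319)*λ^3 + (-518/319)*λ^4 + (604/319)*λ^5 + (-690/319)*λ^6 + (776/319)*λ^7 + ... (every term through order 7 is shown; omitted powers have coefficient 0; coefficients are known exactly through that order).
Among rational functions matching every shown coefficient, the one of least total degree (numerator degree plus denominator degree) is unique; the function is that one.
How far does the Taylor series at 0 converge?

The radius of convergence is 1.

No rational of total degree below 3 reproduces all 8 coefficients; solving the [1/2] Pade equations on them gives f(λ) = (-8*λ/29 - 6/11)/(λ + 1)**2, whose expansion matches every shown term.
Denominator factor (λ + 1)^2: pole of order 2 at -1, modulus 1.
The radius of convergence is the smallest modulus among the singular points: 1.


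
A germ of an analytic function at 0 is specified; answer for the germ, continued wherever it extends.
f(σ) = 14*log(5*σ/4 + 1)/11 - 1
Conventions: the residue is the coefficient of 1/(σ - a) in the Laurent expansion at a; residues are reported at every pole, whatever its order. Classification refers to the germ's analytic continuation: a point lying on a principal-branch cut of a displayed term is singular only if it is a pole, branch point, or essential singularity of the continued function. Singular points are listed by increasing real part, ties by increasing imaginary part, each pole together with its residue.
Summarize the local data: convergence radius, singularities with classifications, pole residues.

Radius of convergence at 0: 4/5.
At -4/5: a logarithmic branch point.

Branch term (14/11)*log(1 - σ/(-4/5)): its argument vanishes at σ = -4/5, a logarithmic branch point, modulus 4/5.
The radius of convergence is the smallest modulus among the singular points: 4/5.


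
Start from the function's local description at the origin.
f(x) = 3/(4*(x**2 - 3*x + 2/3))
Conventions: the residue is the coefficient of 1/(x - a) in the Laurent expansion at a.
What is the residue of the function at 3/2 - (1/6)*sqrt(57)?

The factor x**2 - 3*x + 2/3 splits as (x - a)(x - a') with a = 3/2 - (1/6)*sqrt(57), a' = 3/2 + (1/6)*sqrt(57). At the order-1 pole a set g(x) = (x - a)*f(x) = [3/4] / (x - a').
Simple pole: residue = g(a) at a = 3/2 - (1/6)*sqrt(57), which is -(3/76)*sqrt(57).

The residue is -(3/76)*sqrt(57).


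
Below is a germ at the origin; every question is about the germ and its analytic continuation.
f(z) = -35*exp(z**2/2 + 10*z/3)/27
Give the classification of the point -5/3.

There is no denominator, hence no pole anywhere.
The factor exp(z**2/2 + 10*z/3) is entire.
So the germ continues analytically to -5/3.

The point is a regular point.


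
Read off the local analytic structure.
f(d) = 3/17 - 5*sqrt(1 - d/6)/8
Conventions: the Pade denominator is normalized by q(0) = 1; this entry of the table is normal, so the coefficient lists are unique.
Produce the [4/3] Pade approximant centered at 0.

Taylor coefficients needed (expand at 0): a_0 = -61/136, a_1 = 5/96, a_2 = 5/2304, a_3 = 5/27648, a_4 = 25/1327104, a_5 = 35/15925248, a_6 = 35/127401984, a_7 = 55/1528823808.
Write the denominator as Q(d) = 1 + q1*d + q2*d^2 + q3*d^3. Requiring Q*f - P = O(d^8) with deg P <= 4 kills the coefficients of d^5..d^7 in Q*f:
  d^5: a_5 + q1*a_4 + q2*a_3 + q3*a_2 = 0, i.e. 35/15925248 + (25/1327104)*q1 + (5/27648)*q2 + (5/2304)*q3 = 0.
  d^6: a_6 + q1*a_5 + q2*a_4 + q3*a_3 = 0, i.e. 35/127401984 + (35/15925248)*q1 + (25/1327104)*q2 + (5/27648)*q3 = 0.
  d^7: a_7 + q1*a_6 + q2*a_5 + q3*a_4 = 0, i.e. 55/1528823808 + (35/127401984)*q1 + (35/15925248)*q2 + (25/1327104)*q3 = 0.
Solving this linear system: q1 = -1/4, q2 = 5/288, q3 = -1/3456.
The numerator is Q*f truncated at degree 4: P0 = a_0 = -61/136; P1 = a_1 + q1*a_0 = 67/408; P2 = a_2 + q1*a_1 + q2*a_0 = -365/19584; P3 = a_3 + q1*a_2 + q2*a_1 + q3*a_0 = 79/117504; P4 = a_4 + q1*a_3 + q2*a_2 + q3*a_1 = -5/1327104.

The Pade approximant has numerator coefficients [-61/136, 67/408, -365/19584, 79/117504, -5/1327104]; denominator coefficients [1, -1/4, 5/288, -1/3456].


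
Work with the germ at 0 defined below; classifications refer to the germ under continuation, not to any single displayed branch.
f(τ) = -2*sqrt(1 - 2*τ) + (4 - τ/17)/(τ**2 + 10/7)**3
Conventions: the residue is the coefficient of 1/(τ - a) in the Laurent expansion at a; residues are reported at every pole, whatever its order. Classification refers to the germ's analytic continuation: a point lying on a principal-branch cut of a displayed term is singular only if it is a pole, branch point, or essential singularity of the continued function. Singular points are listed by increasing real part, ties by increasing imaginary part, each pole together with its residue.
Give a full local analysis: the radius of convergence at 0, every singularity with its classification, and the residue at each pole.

Radius of convergence at 0: 1/2.
At -((1/7)*sqrt(70))*i: a pole of order 3; residue ((147/4000)*sqrt(70))*i.
At ((1/7)*sqrt(70))*i: a pole of order 3; residue -((147/4000)*sqrt(70))*i.
At 1/2: an algebraic (square-root) branch point.

Denominator factor (τ**2 + 10/7)^3: discriminant -40/7, complex-conjugate roots ((1/7)*sqrt(70))*i and -((1/7)*sqrt(70))*i; poles of order 3, moduli (1/7)*sqrt(70) and (1/7)*sqrt(70).
Branch term (-2)*sqrt(1 - τ/(1/2)): its argument vanishes at τ = 1/2, a square-root branch point, modulus 1/2.
The radius of convergence is the smallest modulus among the singular points: 1/2.
The branch term is analytic at -((1/7)*sqrt(70))*i and contributes nothing to the residue; only the rational part matters.
The factor τ**2 + 10/7 splits as (τ - a)(τ - a') with a = -((1/7)*sqrt(70))*i, a' = ((1/7)*sqrt(70))*i. At the order-3 pole a set g(τ) = (τ - a)^3*(rational part) = [4 - τ/17] / (τ - a')^3.
Order-3 pole: residue = g''(a)/2; g''(-((1/7)*sqrt(70))*i) = ((147/2000)*sqrt(70))*i, so the residue is ((147/4000)*sqrt(70))*i.
The branch term is analytic at ((1/7)*sqrt(70))*i and contributes nothing to the residue; only the rational part matters.
The factor τ**2 + 10/7 splits as (τ - a)(τ - a') with a = ((1/7)*sqrt(70))*i, a' = -((1/7)*sqrt(70))*i. At the order-3 pole a set g(τ) = (τ - a)^3*(rational part) = [4 - τ/17] / (τ - a')^3.
Order-3 pole: residue = g''(a)/2; g''(((1/7)*sqrt(70))*i) = -((147/2000)*sqrt(70))*i, so the residue is -((147/4000)*sqrt(70))*i.
List the singular points by increasing real part (a conjugate pair: the negative imaginary part first).


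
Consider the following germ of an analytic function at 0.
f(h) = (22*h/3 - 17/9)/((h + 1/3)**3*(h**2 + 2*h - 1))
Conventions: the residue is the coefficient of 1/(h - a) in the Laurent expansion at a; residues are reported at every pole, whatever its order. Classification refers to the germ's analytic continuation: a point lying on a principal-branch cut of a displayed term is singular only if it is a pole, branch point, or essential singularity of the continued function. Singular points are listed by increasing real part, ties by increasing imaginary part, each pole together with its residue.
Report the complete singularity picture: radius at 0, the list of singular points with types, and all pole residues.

Denominator factor (h + 1/3)^3: pole of order 3 at -1/3, modulus 1/3.
Denominator factor (h**2 + 2*h - 1): discriminant 8, real irrational roots -1 + sqrt(2) and -1 - sqrt(2); poles of order 1, moduli -1 + sqrt(2) and 1 + sqrt(2).
The radius of convergence is the smallest modulus among the singular points: 1/3.
The factor h**2 + 2*h - 1 splits as (h - a)(h - a') with a = -1 - sqrt(2), a' = -1 + sqrt(2). At the order-1 pole a set g(h) = (h - a)*f(h) = [(22*h/3 - 17/9)/(h + 1/3)**3] / (h - a').
Simple pole: residue = g(a) at a = -1 - sqrt(2), which is 279/2744 - (1689/2744)*sqrt(2).
At the order-3 pole -1/3 set g(h) = (h - (-1/3))^3*f(h) = (22*h/3 - 17/9)/(h**2 + 2*h - 1).
Order-3 pole: residue = g''(a)/2; g''(-1/3) = -279/686, so the residue is -279/1372.
The factor h**2 + 2*h - 1 splits as (h - a)(h - a') with a = -1 + sqrt(2), a' = -1 - sqrt(2). At the order-1 pole a set g(h) = (h - a)*f(h) = [(22*h/3 - 17/9)/(h + 1/3)**3] / (h - a').
Simple pole: residue = g(a) at a = -1 + sqrt(2), which is 279/2744 + (1689/2744)*sqrt(2).
List the singular points by increasing real part (a conjugate pair: the negative imaginary part first).

Radius of convergence at 0: 1/3.
At -1 - sqrt(2): a pole of order 1; residue 279/2744 - (1689/2744)*sqrt(2).
At -1/3: a pole of order 3; residue -279/1372.
At -1 + sqrt(2): a pole of order 1; residue 279/2744 + (1689/2744)*sqrt(2).


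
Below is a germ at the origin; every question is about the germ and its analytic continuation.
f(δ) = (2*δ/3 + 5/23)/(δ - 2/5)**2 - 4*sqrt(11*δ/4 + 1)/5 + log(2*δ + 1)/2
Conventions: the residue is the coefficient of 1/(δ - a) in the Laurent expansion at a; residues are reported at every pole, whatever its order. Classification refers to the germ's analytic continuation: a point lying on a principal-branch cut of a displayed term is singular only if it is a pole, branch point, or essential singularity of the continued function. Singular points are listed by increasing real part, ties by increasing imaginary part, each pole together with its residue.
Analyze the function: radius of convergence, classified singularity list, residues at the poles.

Denominator factor (δ - 2/5)^2: pole of order 2 at 2/5, modulus 2/5.
Branch term (-4/5)*sqrt(1 - δ/(-4/11)): its argument vanishes at δ = -4/11, a square-root branch point, modulus 4/11.
Branch term (1/2)*log(1 - δ/(-1/2)): its argument vanishes at δ = -1/2, a logarithmic branch point, modulus 1/2.
The radius of convergence is the smallest modulus among the singular points: 4/11.
The branch terms are analytic at 2/5 and contribute nothing to the residue; only the rational part matters.
At the order-2 pole 2/5 set g(δ) = (δ - (2/5))^2*(rational part) = 2*δ/3 + 5/23.
Order-2 pole: residue = g'(a); g'(2/5) = 2/3, so the residue is 2/3.
List the singular points by increasing real part (a conjugate pair: the negative imaginary part first).

Radius of convergence at 0: 4/11.
At -1/2: a logarithmic branch point.
At -4/11: an algebraic (square-root) branch point.
At 2/5: a pole of order 2; residue 2/3.


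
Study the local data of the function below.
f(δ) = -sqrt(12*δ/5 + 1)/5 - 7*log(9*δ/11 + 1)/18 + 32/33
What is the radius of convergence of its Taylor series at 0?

Branch term (-7/18)*log(1 - δ/(-11/9)): its argument vanishes at δ = -11/9, a logarithmic branch point, modulus 11/9.
Branch term (-1/5)*sqrt(1 - δ/(-5/12)): its argument vanishes at δ = -5/12, a square-root branch point, modulus 5/12.
The radius of convergence is the smallest modulus among the singular points: 5/12.

The radius of convergence is 5/12.


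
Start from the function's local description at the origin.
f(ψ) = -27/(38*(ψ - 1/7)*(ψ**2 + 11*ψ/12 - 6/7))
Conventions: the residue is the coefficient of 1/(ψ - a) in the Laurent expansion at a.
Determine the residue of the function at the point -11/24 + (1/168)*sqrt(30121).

The factor ψ**2 + 11*ψ/12 - 6/7 splits as (ψ - a)(ψ - a') with a = -11/24 + (1/168)*sqrt(30121), a' = -11/24 - (1/168)*sqrt(30121). At the order-1 pole a set g(ψ) = (ψ - a)*f(ψ) = [-27/(38*(ψ - 1/7))] / (ψ - a').
Simple pole: residue = g(a) at a = -11/24 + (1/168)*sqrt(30121), which is -3969/7885 - (57267/33929155)*sqrt(30121).

The residue is -3969/7885 - (57267/33929155)*sqrt(30121).


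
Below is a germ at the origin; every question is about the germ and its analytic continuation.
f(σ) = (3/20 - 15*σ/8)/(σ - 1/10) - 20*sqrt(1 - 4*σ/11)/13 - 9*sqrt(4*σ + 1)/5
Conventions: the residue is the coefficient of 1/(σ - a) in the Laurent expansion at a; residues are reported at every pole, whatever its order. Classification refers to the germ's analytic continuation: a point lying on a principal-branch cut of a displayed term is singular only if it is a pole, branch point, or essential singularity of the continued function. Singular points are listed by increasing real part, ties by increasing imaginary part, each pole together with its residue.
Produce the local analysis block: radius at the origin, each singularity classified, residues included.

Radius of convergence at 0: 1/10.
At -1/4: an algebraic (square-root) branch point.
At 1/10: a pole of order 1; residue -3/80.
At 11/4: an algebraic (square-root) branch point.

Denominator factor (σ - 1/10): pole of order 1 at 1/10, modulus 1/10.
Branch term (-20/13)*sqrt(1 - σ/(11/4)): its argument vanishes at σ = 11/4, a square-root branch point, modulus 11/4.
Branch term (-9/5)*sqrt(1 - σ/(-1/4)): its argument vanishes at σ = -1/4, a square-root branch point, modulus 1/4.
The radius of convergence is the smallest modulus among the singular points: 1/10.
The branch terms are analytic at 1/10 and contribute nothing to the residue; only the rational part matters.
At the order-1 pole 1/10 set g(σ) = (σ - (1/10))*(rational part) = 3/20 - 15*σ/8.
Simple pole: residue = g(a) at a = 1/10, which is -3/80.
List the singular points by increasing real part (a conjugate pair: the negative imaginary part first).


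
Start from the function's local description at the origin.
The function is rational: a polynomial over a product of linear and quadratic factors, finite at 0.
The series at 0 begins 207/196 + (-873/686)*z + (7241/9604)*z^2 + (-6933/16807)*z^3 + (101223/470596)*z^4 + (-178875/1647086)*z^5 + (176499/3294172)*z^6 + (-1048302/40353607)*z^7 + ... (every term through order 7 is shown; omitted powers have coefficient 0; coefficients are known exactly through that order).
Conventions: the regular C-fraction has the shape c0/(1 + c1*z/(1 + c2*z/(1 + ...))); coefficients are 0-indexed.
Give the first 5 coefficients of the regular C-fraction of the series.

Taylor coefficients (read off): a_0 = 207/196, a_1 = -873/686, a_2 = 7241/9604, a_3 = -6933/16807, a_4 = 101223/470596.
c0 = a_0 = 207/196. Peel one level at a time: if S = 1 + c*z/S' with S'(0) = 1, then c is the z-coefficient of S and S' = c*z/(S - 1).
S_1 = c0/f = 1 + (194/161)*z + (172181/233289)*z^2 + ...; c1 = 194/161.
S_2 = c1*z/(S_1 - 1) = 1 + (-172181/281106)*z + (4012009/149377284)*z^2 + ...; c2 = -172181/281106.
S_3 = c2*z/(S_2 - 1) = 1 + (92276207/2104396182)*z + (-2583733796/266816670849)*z^2 + ...; c3 = 92276207/2104396182.
S_4 = c3*z/(S_3 - 1) = 1 + (38024/172181)*z + ...; c4 = 38024/172181.

The regular C-fraction coefficients are [207/196, 194/161, -172181/281106, 92276207/2104396182, 38024/172181].


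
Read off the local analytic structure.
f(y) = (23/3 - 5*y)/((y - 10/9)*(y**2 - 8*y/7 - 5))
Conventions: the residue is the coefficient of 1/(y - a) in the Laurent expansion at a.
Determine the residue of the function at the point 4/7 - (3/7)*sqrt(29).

The residue is 1197/5710 + (31801/165590)*sqrt(29).

The factor y**2 - 8*y/7 - 5 splits as (y - a)(y - a') with a = 4/7 - (3/7)*sqrt(29), a' = 4/7 + (3/7)*sqrt(29). At the order-1 pole a set g(y) = (y - a)*f(y) = [(23/3 - 5*y)/(y - 10/9)] / (y - a').
Simple pole: residue = g(a) at a = 4/7 - (3/7)*sqrt(29), which is 1197/5710 + (31801/165590)*sqrt(29).


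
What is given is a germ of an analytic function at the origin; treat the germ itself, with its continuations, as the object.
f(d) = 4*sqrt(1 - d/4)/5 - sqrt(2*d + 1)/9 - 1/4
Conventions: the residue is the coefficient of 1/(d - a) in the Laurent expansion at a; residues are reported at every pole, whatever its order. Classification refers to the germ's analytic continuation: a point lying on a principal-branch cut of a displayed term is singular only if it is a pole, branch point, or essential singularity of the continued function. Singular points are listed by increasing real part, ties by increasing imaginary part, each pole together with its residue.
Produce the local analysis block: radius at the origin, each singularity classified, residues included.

Radius of convergence at 0: 1/2.
At -1/2: an algebraic (square-root) branch point.
At 4: an algebraic (square-root) branch point.

Branch term (-1/9)*sqrt(1 - d/(-1/2)): its argument vanishes at d = -1/2, a square-root branch point, modulus 1/2.
Branch term (4/5)*sqrt(1 - d/(4)): its argument vanishes at d = 4, a square-root branch point, modulus 4.
The radius of convergence is the smallest modulus among the singular points: 1/2.
List the singular points by increasing real part (a conjugate pair: the negative imaginary part first).


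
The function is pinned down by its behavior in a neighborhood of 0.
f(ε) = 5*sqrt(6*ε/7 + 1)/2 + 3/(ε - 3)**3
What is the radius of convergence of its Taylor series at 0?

The radius of convergence is 7/6.

Denominator factor (ε - 3)^3: pole of order 3 at 3, modulus 3.
Branch term (5/2)*sqrt(1 - ε/(-7/6)): its argument vanishes at ε = -7/6, a square-root branch point, modulus 7/6.
The radius of convergence is the smallest modulus among the singular points: 7/6.


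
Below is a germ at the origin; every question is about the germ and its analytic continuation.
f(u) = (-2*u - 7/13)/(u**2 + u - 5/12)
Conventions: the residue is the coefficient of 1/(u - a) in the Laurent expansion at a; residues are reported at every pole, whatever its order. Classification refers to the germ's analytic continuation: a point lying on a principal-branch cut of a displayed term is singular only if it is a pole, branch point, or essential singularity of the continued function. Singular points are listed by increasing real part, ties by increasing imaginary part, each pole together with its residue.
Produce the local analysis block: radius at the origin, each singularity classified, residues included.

Radius of convergence at 0: -1/2 + (1/3)*sqrt(6).
At -1/2 - (1/3)*sqrt(6): a pole of order 1; residue -1 - (3/26)*sqrt(6).
At -1/2 + (1/3)*sqrt(6): a pole of order 1; residue -1 + (3/26)*sqrt(6).

Denominator factor (u**2 + u - 5/12): discriminant 8/3, real irrational roots -1/2 + (1/3)*sqrt(6) and -1/2 - (1/3)*sqrt(6); poles of order 1, moduli -1/2 + (1/3)*sqrt(6) and 1/2 + (1/3)*sqrt(6).
The radius of convergence is the smallest modulus among the singular points: -1/2 + (1/3)*sqrt(6).
The factor u**2 + u - 5/12 splits as (u - a)(u - a') with a = -1/2 - (1/3)*sqrt(6), a' = -1/2 + (1/3)*sqrt(6). At the order-1 pole a set g(u) = (u - a)*f(u) = [-2*u - 7/13] / (u - a').
Simple pole: residue = g(a) at a = -1/2 - (1/3)*sqrt(6), which is -1 - (3/26)*sqrt(6).
The factor u**2 + u - 5/12 splits as (u - a)(u - a') with a = -1/2 + (1/3)*sqrt(6), a' = -1/2 - (1/3)*sqrt(6). At the order-1 pole a set g(u) = (u - a)*f(u) = [-2*u - 7/13] / (u - a').
Simple pole: residue = g(a) at a = -1/2 + (1/3)*sqrt(6), which is -1 + (3/26)*sqrt(6).
List the singular points by increasing real part (a conjugate pair: the negative imaginary part first).


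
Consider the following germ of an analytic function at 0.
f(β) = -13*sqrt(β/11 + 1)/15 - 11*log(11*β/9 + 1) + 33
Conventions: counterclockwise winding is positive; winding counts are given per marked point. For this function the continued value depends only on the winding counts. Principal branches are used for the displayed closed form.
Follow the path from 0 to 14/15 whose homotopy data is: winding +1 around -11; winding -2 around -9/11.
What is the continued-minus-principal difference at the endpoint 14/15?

The rational part is single-valued and drops out of the difference; each branch term changes only by its own monodromy.
(-11)*log(1 - β/(-9/11)): each positive loop around -9/11 adds 2*pi*i to the log, so winding -2 contributes (-11)*(-2)*2*pi*i = (44)*pi*i.
(-13/15)*sqrt(1 - β/(-11)): winding +1 is odd, the square root flips sign, contributing -2*(-13/15)*sqrt(1 - (14/15)/(-11)) = -2*(-13/15)*sqrt(179/165) = (26/2475)*sqrt(29535).
Summing the contributions at β = 14/15 gives ((26/2475)*sqrt(29535)) + ((44)*pi)*i.

Continued minus principal equals ((26/2475)*sqrt(29535)) + ((44)*pi)*i.


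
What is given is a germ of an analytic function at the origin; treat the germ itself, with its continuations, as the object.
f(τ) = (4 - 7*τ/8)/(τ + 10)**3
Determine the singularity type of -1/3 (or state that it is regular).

The point is a regular point.

Denominator factors: τ + 10 = 29/3 at τ = -1/3 — none vanishes.
So the germ continues analytically to -1/3.


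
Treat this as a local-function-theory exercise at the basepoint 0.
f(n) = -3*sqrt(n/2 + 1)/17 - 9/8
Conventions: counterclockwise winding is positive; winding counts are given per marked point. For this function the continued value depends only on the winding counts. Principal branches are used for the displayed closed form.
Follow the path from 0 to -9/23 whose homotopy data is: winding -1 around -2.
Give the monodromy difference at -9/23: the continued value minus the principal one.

Continued minus principal equals (3/391)*sqrt(1702).

The rational part is single-valued and drops out of the difference; each branch term changes only by its own monodromy.
(-3/17)*sqrt(1 - n/(-2)): winding -1 is odd, the square root flips sign, contributing -2*(-3/17)*sqrt(1 - (-9/23)/(-2)) = -2*(-3/17)*sqrt(37/46) = (3/391)*sqrt(1702).
Summing the contributions at n = -9/23 gives (3/391)*sqrt(1702).


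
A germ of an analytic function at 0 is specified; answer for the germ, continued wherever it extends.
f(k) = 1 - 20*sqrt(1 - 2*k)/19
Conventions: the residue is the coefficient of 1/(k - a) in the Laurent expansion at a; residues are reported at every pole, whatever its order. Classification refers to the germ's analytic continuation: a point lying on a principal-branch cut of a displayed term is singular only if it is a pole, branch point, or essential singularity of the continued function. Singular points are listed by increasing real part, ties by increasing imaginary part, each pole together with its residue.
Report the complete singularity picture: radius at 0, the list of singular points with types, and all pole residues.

Branch term (-20/19)*sqrt(1 - k/(1/2)): its argument vanishes at k = 1/2, a square-root branch point, modulus 1/2.
The radius of convergence is the smallest modulus among the singular points: 1/2.

Radius of convergence at 0: 1/2.
At 1/2: an algebraic (square-root) branch point.


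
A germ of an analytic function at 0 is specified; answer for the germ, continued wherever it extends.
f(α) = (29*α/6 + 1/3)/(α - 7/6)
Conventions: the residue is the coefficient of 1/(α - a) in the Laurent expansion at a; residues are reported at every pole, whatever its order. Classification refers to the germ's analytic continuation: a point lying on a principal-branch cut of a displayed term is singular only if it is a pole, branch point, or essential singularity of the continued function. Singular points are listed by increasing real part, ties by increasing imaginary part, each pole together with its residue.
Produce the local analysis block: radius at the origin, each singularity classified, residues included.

Denominator factor (α - 7/6): pole of order 1 at 7/6, modulus 7/6.
The radius of convergence is the smallest modulus among the singular points: 7/6.
At the order-1 pole 7/6 set g(α) = (α - (7/6))*f(α) = 29*α/6 + 1/3.
Simple pole: residue = g(a) at a = 7/6, which is 215/36.

Radius of convergence at 0: 7/6.
At 7/6: a pole of order 1; residue 215/36.


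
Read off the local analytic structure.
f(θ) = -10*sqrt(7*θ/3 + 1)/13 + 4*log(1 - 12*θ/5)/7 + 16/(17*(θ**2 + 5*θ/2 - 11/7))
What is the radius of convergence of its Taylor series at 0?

The radius of convergence is 5/12.

Denominator factor (θ**2 + 5*θ/2 - 11/7): discriminant 351/28, real irrational roots -5/4 + (3/28)*sqrt(273) and -5/4 - (3/28)*sqrt(273); poles of order 1, moduli -5/4 + (3/28)*sqrt(273) and 5/4 + (3/28)*sqrt(273).
Branch term (4/7)*log(1 - θ/(5/12)): its argument vanishes at θ = 5/12, a logarithmic branch point, modulus 5/12.
Branch term (-10/13)*sqrt(1 - θ/(-3/7)): its argument vanishes at θ = -3/7, a square-root branch point, modulus 3/7.
The radius of convergence is the smallest modulus among the singular points: 5/12.


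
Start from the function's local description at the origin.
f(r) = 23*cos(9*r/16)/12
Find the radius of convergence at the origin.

The factor cos(9*r/16) is entire and contributes no finite singular point.
The polynomial part has no poles.
No finite singular points: the Taylor series at 0 converges everywhere.

The radius of convergence is infinite.


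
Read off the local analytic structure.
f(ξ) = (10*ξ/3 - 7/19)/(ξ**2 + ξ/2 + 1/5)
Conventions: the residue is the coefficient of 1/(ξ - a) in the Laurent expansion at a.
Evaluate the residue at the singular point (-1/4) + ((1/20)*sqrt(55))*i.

The factor ξ**2 + ξ/2 + 1/5 splits as (ξ - a)(ξ - a') with a = (-1/4) + ((1/20)*sqrt(55))*i, a' = (-1/4) - ((1/20)*sqrt(55))*i. At the order-1 pole a set g(ξ) = (ξ - a)*f(ξ) = [10*ξ/3 - 7/19] / (ξ - a').
Simple pole: residue = g(a) at a = (-1/4) + ((1/20)*sqrt(55))*i, which is (5/3) + ((137/627)*sqrt(55))*i.

The residue is (5/3) + ((137/627)*sqrt(55))*i.
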